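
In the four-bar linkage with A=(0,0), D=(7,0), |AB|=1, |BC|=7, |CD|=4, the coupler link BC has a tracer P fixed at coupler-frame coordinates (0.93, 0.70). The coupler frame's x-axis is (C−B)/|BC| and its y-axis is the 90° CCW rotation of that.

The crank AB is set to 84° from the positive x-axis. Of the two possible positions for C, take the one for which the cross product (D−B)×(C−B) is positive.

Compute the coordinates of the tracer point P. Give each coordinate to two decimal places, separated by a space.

A=(0,0), D=(7.00,0)
B = A + 1.00·(cos84°, sin84°) = (0.1045, 0.9945)
|BD| = 6.9668
circle(B,7.00) ∩ circle(D,4.00): a=5.8518, h=3.8414
  candidates: C₊=(6.4447,3.9613) cross=26.763; C₋=(5.3480,-3.6429) cross=-26.763
  mode + wants cross > 0 → take C=(6.4447,3.9613) (cross=26.763)
ex = (C−B)/|BC| = (0.9057,0.4238); ey = (-0.4238,0.9057)
P = B + 0.93·ex + 0.70·ey = (0.6502,2.0227)

0.65 2.02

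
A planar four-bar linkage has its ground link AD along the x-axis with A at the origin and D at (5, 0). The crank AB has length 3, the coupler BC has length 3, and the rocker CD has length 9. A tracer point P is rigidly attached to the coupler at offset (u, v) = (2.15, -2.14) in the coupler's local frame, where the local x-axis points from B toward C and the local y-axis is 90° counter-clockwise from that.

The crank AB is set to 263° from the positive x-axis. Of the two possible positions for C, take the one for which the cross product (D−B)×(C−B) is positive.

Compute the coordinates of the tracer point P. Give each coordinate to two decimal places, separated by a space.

A=(0,0), D=(5.00,0)
B = A + 3.00·(cos263°, sin263°) = (-0.3656, -2.9776)
|BD| = 6.1365
circle(B,3.00) ∩ circle(D,9.00): a=-2.7984, h=1.0813
  candidates: C₊=(-3.3371,-3.3900) cross=6.635; C₋=(-2.2877,-5.2810) cross=-6.635
  mode + wants cross > 0 → take C=(-3.3371,-3.3900) (cross=6.635)
ex = (C−B)/|BC| = (-0.9905,-0.1375); ey = (0.1375,-0.9905)
P = B + 2.15·ex + -2.14·ey = (-2.7894,-1.1535)

-2.79 -1.15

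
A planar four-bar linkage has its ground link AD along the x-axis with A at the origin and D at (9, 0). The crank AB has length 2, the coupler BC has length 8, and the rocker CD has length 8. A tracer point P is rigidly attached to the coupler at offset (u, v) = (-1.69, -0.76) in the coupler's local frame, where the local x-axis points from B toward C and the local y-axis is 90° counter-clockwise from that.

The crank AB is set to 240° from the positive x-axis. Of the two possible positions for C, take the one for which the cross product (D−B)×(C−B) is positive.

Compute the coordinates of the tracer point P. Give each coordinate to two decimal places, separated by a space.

A=(0,0), D=(9.00,0)
B = A + 2.00·(cos240°, sin240°) = (-1.0000, -1.7321)
|BD| = 10.1489
circle(B,8.00) ∩ circle(D,8.00): a=5.0744, h=6.1847
  candidates: C₊=(2.9445,5.2279) cross=62.767; C₋=(5.0555,-6.9600) cross=-62.767
  mode + wants cross > 0 → take C=(2.9445,5.2279) (cross=62.767)
ex = (C−B)/|BC| = (0.4931,0.8700); ey = (-0.8700,0.4931)
P = B + -1.69·ex + -0.76·ey = (-1.1721,-3.5771)

-1.17 -3.58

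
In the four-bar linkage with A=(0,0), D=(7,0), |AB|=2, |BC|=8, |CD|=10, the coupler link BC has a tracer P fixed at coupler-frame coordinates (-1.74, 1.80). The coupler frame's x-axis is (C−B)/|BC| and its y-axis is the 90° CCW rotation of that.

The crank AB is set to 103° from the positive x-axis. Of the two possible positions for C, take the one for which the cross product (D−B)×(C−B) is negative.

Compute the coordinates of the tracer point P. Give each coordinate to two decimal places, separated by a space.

A=(0,0), D=(7.00,0)
B = A + 2.00·(cos103°, sin103°) = (-0.4499, 1.9487)
|BD| = 7.7006
circle(B,8.00) ∩ circle(D,10.00): a=1.5128, h=7.8557
  candidates: C₊=(3.0016,9.1659) cross=60.493; C₋=(-0.9743,-6.0341) cross=-60.493
  mode - wants cross < 0 → take C=(-0.9743,-6.0341) (cross=-60.493)
ex = (C−B)/|BC| = (-0.0656,-0.9978); ey = (0.9978,-0.0656)
P = B + -1.74·ex + 1.80·ey = (1.4603,3.5670)

1.46 3.57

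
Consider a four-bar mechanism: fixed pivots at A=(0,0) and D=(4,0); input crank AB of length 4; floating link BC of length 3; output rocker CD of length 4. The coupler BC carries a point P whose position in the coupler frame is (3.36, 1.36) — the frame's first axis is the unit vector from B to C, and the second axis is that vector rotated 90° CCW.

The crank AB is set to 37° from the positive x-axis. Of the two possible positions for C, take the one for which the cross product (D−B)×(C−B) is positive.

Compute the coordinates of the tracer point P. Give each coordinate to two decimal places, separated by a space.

5.86 4.86

A=(0,0), D=(4.00,0)
B = A + 4.00·(cos37°, sin37°) = (3.1945, 2.4073)
|BD| = 2.5384
circle(B,3.00) ∩ circle(D,4.00): a=-0.1096, h=2.9980
  candidates: C₊=(6.0028,3.4625) cross=7.610; C₋=(0.3167,1.5599) cross=-7.610
  mode + wants cross > 0 → take C=(6.0028,3.4625) (cross=7.610)
ex = (C−B)/|BC| = (0.9361,0.3517); ey = (-0.3517,0.9361)
P = B + 3.36·ex + 1.36·ey = (5.8615,4.8622)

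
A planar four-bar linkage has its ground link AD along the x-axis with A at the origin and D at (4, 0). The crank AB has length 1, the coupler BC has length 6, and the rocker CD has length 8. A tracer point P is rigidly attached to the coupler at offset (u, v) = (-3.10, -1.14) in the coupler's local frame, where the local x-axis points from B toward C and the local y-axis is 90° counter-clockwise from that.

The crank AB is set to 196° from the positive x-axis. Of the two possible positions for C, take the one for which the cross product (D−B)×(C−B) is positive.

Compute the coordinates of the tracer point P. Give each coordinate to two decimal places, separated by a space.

A=(0,0), D=(4.00,0)
B = A + 1.00·(cos196°, sin196°) = (-0.9613, -0.2756)
|BD| = 4.9689
circle(B,6.00) ∩ circle(D,8.00): a=-0.3331, h=5.9907
  candidates: C₊=(-1.6261,5.6874) cross=29.768; C₋=(-0.9615,-6.2756) cross=-29.768
  mode + wants cross > 0 → take C=(-1.6261,5.6874) (cross=29.768)
ex = (C−B)/|BC| = (-0.1108,0.9938); ey = (-0.9938,-0.1108)
P = B + -3.10·ex + -1.14·ey = (0.5152,-3.2302)

0.52 -3.23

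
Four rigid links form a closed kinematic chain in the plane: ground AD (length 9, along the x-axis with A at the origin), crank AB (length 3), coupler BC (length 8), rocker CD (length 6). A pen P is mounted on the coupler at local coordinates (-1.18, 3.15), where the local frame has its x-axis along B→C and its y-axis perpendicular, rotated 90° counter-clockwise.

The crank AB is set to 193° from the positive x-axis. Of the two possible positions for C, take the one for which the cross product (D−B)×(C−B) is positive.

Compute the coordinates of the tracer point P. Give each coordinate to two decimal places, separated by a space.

-5.52 1.46

A=(0,0), D=(9.00,0)
B = A + 3.00·(cos193°, sin193°) = (-2.9231, -0.6749)
|BD| = 11.9422
circle(B,8.00) ∩ circle(D,6.00): a=7.1434, h=3.6016
  candidates: C₊=(4.0054,3.3247) cross=43.011; C₋=(4.4124,-3.8670) cross=-43.011
  mode + wants cross > 0 → take C=(4.0054,3.3247) (cross=43.011)
ex = (C−B)/|BC| = (0.8661,0.4999); ey = (-0.4999,0.8661)
P = B + -1.18·ex + 3.15·ey = (-5.5199,1.4633)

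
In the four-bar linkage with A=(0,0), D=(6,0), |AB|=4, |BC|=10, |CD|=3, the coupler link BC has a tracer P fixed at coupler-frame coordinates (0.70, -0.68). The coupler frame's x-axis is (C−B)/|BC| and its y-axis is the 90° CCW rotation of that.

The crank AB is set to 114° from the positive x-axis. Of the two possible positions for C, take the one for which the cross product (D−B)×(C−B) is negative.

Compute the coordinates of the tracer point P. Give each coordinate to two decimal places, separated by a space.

A=(0,0), D=(6.00,0)
B = A + 4.00·(cos114°, sin114°) = (-1.6269, 3.6542)
|BD| = 8.4571
circle(B,10.00) ∩ circle(D,3.00): a=9.6086, h=2.7702
  candidates: C₊=(8.2354,2.0007) cross=23.428; C₋=(5.8415,-2.9958) cross=-23.428
  mode - wants cross < 0 → take C=(5.8415,-2.9958) (cross=-23.428)
ex = (C−B)/|BC| = (0.7468,-0.6650); ey = (0.6650,0.7468)
P = B + 0.70·ex + -0.68·ey = (-1.5564,2.6808)

-1.56 2.68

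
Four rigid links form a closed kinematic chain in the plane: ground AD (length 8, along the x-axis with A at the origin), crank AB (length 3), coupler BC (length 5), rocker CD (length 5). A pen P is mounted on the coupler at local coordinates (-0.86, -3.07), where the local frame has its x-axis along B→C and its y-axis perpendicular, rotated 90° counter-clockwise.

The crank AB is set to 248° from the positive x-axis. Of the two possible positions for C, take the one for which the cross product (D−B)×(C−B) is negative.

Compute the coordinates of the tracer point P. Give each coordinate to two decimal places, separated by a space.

-2.01 -5.84

A=(0,0), D=(8.00,0)
B = A + 3.00·(cos248°, sin248°) = (-1.1238, -2.7816)
|BD| = 9.5384
circle(B,5.00) ∩ circle(D,5.00): a=4.7692, h=1.5016
  candidates: C₊=(3.0002,0.0455) cross=14.323; C₋=(3.8760,-2.8271) cross=-14.323
  mode - wants cross < 0 → take C=(3.8760,-2.8271) (cross=-14.323)
ex = (C−B)/|BC| = (1.0000,-0.0091); ey = (0.0091,1.0000)
P = B + -0.86·ex + -3.07·ey = (-2.0117,-5.8436)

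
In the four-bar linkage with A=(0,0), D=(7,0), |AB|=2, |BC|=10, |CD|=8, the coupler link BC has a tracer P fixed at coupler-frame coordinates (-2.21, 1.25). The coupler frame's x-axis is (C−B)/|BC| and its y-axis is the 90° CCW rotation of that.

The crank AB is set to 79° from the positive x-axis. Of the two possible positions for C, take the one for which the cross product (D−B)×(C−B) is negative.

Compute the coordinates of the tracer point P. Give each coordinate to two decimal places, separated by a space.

A=(0,0), D=(7.00,0)
B = A + 2.00·(cos79°, sin79°) = (0.3816, 1.9633)
|BD| = 6.9034
circle(B,10.00) ∩ circle(D,8.00): a=6.0591, h=7.9553
  candidates: C₊=(8.4529,7.8670) cross=54.919; C₋=(3.9281,-7.3867) cross=-54.919
  mode - wants cross < 0 → take C=(3.9281,-7.3867) (cross=-54.919)
ex = (C−B)/|BC| = (0.3547,-0.9350); ey = (0.9350,0.3547)
P = B + -2.21·ex + 1.25·ey = (0.7666,4.4729)

0.77 4.47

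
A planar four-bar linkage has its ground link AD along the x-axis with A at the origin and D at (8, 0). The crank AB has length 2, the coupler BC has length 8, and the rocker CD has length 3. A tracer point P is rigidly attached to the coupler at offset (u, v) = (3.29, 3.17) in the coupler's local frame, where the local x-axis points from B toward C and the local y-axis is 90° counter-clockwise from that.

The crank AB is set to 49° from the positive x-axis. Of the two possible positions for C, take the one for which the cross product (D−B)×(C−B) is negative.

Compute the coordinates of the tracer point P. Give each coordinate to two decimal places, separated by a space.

5.82 2.27

A=(0,0), D=(8.00,0)
B = A + 2.00·(cos49°, sin49°) = (1.3121, 1.5094)
|BD| = 6.8561
circle(B,8.00) ∩ circle(D,3.00): a=7.4391, h=2.9428
  candidates: C₊=(9.2166,2.7423) cross=20.176; C₋=(7.9208,-2.9990) cross=-20.176
  mode - wants cross < 0 → take C=(7.9208,-2.9990) (cross=-20.176)
ex = (C−B)/|BC| = (0.8261,-0.5635); ey = (0.5635,0.8261)
P = B + 3.29·ex + 3.17·ey = (5.8164,2.2740)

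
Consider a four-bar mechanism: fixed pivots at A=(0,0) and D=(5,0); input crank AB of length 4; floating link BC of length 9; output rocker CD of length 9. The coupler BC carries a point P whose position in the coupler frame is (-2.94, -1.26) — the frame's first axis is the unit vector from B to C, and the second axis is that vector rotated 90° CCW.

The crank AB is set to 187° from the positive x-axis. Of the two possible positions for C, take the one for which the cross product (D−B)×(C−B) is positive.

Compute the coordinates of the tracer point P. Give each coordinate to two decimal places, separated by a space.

-4.17 -3.68

A=(0,0), D=(5.00,0)
B = A + 4.00·(cos187°, sin187°) = (-3.9702, -0.4875)
|BD| = 8.9834
circle(B,9.00) ∩ circle(D,9.00): a=4.4917, h=7.7990
  candidates: C₊=(0.0917,7.5438) cross=70.062; C₋=(0.9381,-8.0313) cross=-70.062
  mode + wants cross > 0 → take C=(0.0917,7.5438) (cross=70.062)
ex = (C−B)/|BC| = (0.4513,0.8924); ey = (-0.8924,0.4513)
P = B + -2.94·ex + -1.26·ey = (-4.1727,-3.6797)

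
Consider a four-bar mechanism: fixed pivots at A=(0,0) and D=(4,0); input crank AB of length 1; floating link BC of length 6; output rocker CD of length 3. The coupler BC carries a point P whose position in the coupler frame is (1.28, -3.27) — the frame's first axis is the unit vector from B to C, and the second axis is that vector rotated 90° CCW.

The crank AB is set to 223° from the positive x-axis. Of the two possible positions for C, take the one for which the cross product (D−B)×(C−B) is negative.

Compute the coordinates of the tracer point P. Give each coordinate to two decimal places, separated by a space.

A=(0,0), D=(4.00,0)
B = A + 1.00·(cos223°, sin223°) = (-0.7314, -0.6820)
|BD| = 4.7803
circle(B,6.00) ∩ circle(D,3.00): a=5.2142, h=2.9684
  candidates: C₊=(4.0060,3.0000) cross=14.190; C₋=(4.8531,-2.8762) cross=-14.190
  mode - wants cross < 0 → take C=(4.8531,-2.8762) (cross=-14.190)
ex = (C−B)/|BC| = (0.9307,-0.3657); ey = (0.3657,0.9307)
P = B + 1.28·ex + -3.27·ey = (-0.7358,-4.1936)

-0.74 -4.19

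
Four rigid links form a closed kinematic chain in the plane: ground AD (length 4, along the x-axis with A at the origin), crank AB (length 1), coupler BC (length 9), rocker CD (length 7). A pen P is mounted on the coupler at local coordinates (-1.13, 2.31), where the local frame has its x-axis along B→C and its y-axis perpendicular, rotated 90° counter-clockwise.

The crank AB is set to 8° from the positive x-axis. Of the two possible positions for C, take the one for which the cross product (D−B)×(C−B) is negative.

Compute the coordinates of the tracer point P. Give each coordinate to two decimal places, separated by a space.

A=(0,0), D=(4.00,0)
B = A + 1.00·(cos8°, sin8°) = (0.9903, 0.1392)
|BD| = 3.0129
circle(B,9.00) ∩ circle(D,7.00): a=6.8169, h=5.8762
  candidates: C₊=(8.0713,5.6942) cross=17.705; C₋=(7.5284,-6.0457) cross=-17.705
  mode - wants cross < 0 → take C=(7.5284,-6.0457) (cross=-17.705)
ex = (C−B)/|BC| = (0.7265,-0.6872); ey = (0.6872,0.7265)
P = B + -1.13·ex + 2.31·ey = (1.7568,2.5938)

1.76 2.59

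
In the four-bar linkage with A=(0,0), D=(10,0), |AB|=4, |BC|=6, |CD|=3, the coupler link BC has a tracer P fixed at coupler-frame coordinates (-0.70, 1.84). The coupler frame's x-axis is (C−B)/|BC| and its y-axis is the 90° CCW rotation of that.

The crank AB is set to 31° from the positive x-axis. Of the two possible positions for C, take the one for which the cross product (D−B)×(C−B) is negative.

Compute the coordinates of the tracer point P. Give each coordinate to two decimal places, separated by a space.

4.18 3.88

A=(0,0), D=(10.00,0)
B = A + 4.00·(cos31°, sin31°) = (3.4287, 2.0602)
|BD| = 6.8867
circle(B,6.00) ∩ circle(D,3.00): a=5.4036, h=2.6078
  candidates: C₊=(9.3650,2.9320) cross=17.959; C₋=(7.8047,-2.0447) cross=-17.959
  mode - wants cross < 0 → take C=(7.8047,-2.0447) (cross=-17.959)
ex = (C−B)/|BC| = (0.7293,-0.6841); ey = (0.6841,0.7293)
P = B + -0.70·ex + 1.84·ey = (4.1770,3.8811)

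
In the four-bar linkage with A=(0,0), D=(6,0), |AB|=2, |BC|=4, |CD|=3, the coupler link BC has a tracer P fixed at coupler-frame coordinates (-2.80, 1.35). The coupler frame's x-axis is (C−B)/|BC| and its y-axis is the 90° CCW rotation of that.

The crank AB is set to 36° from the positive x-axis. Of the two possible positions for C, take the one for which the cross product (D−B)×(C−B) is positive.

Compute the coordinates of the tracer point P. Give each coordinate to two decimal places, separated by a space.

-1.49 1.19

A=(0,0), D=(6.00,0)
B = A + 2.00·(cos36°, sin36°) = (1.6180, 1.1756)
|BD| = 4.5369
circle(B,4.00) ∩ circle(D,3.00): a=3.0399, h=2.5998
  candidates: C₊=(5.2278,2.8989) cross=11.795; C₋=(3.8805,-2.1231) cross=-11.795
  mode + wants cross > 0 → take C=(5.2278,2.8989) (cross=11.795)
ex = (C−B)/|BC| = (0.9024,0.4308); ey = (-0.4308,0.9024)
P = B + -2.80·ex + 1.35·ey = (-1.4904,1.1875)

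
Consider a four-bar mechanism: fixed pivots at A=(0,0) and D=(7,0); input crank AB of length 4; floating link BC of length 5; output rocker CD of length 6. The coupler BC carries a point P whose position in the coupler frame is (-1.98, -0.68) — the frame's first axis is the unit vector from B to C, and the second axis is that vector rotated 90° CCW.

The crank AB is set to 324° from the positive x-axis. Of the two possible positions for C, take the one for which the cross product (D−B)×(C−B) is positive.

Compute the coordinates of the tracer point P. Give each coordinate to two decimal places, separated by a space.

A=(0,0), D=(7.00,0)
B = A + 4.00·(cos324°, sin324°) = (3.2361, -2.3511)
|BD| = 4.4379
circle(B,5.00) ∩ circle(D,6.00): a=0.9796, h=4.9031
  candidates: C₊=(1.4693,2.3263) cross=21.759; C₋=(6.6645,-5.9906) cross=-21.759
  mode + wants cross > 0 → take C=(1.4693,2.3263) (cross=21.759)
ex = (C−B)/|BC| = (-0.3533,0.9355); ey = (-0.9355,-0.3533)
P = B + -1.98·ex + -0.68·ey = (4.5718,-3.9631)

4.57 -3.96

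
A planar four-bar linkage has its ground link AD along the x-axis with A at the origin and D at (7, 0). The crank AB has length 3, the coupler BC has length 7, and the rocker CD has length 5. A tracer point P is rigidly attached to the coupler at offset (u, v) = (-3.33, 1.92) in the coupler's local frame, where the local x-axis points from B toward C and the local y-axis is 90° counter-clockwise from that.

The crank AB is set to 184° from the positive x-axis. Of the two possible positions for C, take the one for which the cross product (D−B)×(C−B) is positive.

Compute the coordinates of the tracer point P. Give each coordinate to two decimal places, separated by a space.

-6.84 -0.14

A=(0,0), D=(7.00,0)
B = A + 3.00·(cos184°, sin184°) = (-2.9927, -0.2093)
|BD| = 9.9949
circle(B,7.00) ∩ circle(D,5.00): a=6.1981, h=3.2533
  candidates: C₊=(3.1359,3.1731) cross=32.517; C₋=(3.2721,-3.3321) cross=-32.517
  mode + wants cross > 0 → take C=(3.1359,3.1731) (cross=32.517)
ex = (C−B)/|BC| = (0.8755,0.4832); ey = (-0.4832,0.8755)
P = B + -3.33·ex + 1.92·ey = (-6.8359,-0.1373)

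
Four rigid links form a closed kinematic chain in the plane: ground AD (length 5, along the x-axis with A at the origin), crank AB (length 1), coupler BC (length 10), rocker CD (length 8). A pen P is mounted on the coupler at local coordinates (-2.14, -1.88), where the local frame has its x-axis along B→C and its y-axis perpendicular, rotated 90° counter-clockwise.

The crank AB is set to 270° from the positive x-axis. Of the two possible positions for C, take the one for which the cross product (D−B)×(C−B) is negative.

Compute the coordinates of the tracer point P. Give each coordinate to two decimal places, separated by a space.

A=(0,0), D=(5.00,0)
B = A + 1.00·(cos270°, sin270°) = (-0.0000, -1.0000)
|BD| = 5.0990
circle(B,10.00) ∩ circle(D,8.00): a=6.0796, h=7.9397
  candidates: C₊=(4.4044,7.9778) cross=40.485; C₋=(7.5186,-7.5932) cross=-40.485
  mode - wants cross < 0 → take C=(7.5186,-7.5932) (cross=-40.485)
ex = (C−B)/|BC| = (0.7519,-0.6593); ey = (0.6593,0.7519)
P = B + -2.14·ex + -1.88·ey = (-2.8485,-1.0026)

-2.85 -1.00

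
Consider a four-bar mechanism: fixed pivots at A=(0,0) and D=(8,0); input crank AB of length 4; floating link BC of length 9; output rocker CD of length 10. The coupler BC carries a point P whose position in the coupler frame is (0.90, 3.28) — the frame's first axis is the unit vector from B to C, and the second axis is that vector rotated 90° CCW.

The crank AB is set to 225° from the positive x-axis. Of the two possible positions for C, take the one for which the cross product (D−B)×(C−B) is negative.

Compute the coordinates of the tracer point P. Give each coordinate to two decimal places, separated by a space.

0.08 -1.07

A=(0,0), D=(8.00,0)
B = A + 4.00·(cos225°, sin225°) = (-2.8284, -2.8284)
|BD| = 11.1917
circle(B,9.00) ∩ circle(D,10.00): a=4.7470, h=7.6463
  candidates: C₊=(-0.1679,5.7693) cross=85.575; C₋=(3.6969,-9.0268) cross=-85.575
  mode - wants cross < 0 → take C=(3.6969,-9.0268) (cross=-85.575)
ex = (C−B)/|BC| = (0.7250,-0.6887); ey = (0.6887,0.7250)
P = B + 0.90·ex + 3.28·ey = (0.0831,-1.0701)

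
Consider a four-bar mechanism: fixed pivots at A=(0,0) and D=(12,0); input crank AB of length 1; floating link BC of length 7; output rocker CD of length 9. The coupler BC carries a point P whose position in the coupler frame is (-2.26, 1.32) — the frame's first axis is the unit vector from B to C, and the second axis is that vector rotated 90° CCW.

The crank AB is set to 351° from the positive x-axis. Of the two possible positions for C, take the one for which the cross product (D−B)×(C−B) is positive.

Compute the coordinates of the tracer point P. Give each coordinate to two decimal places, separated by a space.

A=(0,0), D=(12.00,0)
B = A + 1.00·(cos351°, sin351°) = (0.9877, -0.1564)
|BD| = 11.0134
circle(B,7.00) ∩ circle(D,9.00): a=4.0539, h=5.7066
  candidates: C₊=(4.9602,5.6072) cross=62.849; C₋=(5.1223,-5.8049) cross=-62.849
  mode + wants cross > 0 → take C=(4.9602,5.6072) (cross=62.849)
ex = (C−B)/|BC| = (0.5675,0.8234); ey = (-0.8234,0.5675)
P = B + -2.26·ex + 1.32·ey = (-1.3817,-1.2682)

-1.38 -1.27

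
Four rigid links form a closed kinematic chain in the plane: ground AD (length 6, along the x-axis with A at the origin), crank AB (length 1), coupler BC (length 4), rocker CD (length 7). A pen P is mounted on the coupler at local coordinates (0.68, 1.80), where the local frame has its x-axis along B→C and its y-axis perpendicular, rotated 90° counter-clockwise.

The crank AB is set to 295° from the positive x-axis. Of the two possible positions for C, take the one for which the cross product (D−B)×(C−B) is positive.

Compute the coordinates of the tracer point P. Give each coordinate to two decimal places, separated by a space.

-1.47 -0.57

A=(0,0), D=(6.00,0)
B = A + 1.00·(cos295°, sin295°) = (0.4226, -0.9063)
|BD| = 5.6505
circle(B,4.00) ∩ circle(D,7.00): a=-0.0948, h=3.9989
  candidates: C₊=(-0.3124,3.0256) cross=22.596; C₋=(0.9704,-4.8686) cross=-22.596
  mode + wants cross > 0 → take C=(-0.3124,3.0256) (cross=22.596)
ex = (C−B)/|BC| = (-0.1837,0.9830); ey = (-0.9830,-0.1837)
P = B + 0.68·ex + 1.80·ey = (-1.4717,-0.5686)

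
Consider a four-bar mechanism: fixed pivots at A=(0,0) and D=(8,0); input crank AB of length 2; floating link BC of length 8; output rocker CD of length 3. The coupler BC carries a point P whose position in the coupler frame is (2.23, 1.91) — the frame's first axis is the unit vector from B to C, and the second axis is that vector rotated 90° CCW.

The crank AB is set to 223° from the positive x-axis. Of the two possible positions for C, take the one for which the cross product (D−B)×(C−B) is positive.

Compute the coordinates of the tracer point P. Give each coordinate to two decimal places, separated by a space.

-0.25 1.31

A=(0,0), D=(8.00,0)
B = A + 2.00·(cos223°, sin223°) = (-1.4627, -1.3640)
|BD| = 9.5605
circle(B,8.00) ∩ circle(D,3.00): a=7.6567, h=2.3185
  candidates: C₊=(5.7849,2.0232) cross=22.166; C₋=(6.4464,-2.5664) cross=-22.166
  mode + wants cross > 0 → take C=(5.7849,2.0232) (cross=22.166)
ex = (C−B)/|BC| = (0.9059,0.4234); ey = (-0.4234,0.9059)
P = B + 2.23·ex + 1.91·ey = (-0.2511,1.3105)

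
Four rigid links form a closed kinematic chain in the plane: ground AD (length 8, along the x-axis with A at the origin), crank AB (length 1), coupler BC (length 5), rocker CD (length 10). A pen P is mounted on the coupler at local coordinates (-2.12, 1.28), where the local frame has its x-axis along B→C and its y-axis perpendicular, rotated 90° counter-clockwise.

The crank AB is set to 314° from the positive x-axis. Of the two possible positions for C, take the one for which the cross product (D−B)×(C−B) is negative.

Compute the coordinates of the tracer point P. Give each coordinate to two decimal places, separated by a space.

A=(0,0), D=(8.00,0)
B = A + 1.00·(cos314°, sin314°) = (0.6947, -0.7193)
|BD| = 7.3407
circle(B,5.00) ∩ circle(D,10.00): a=-1.4382, h=4.7887
  candidates: C₊=(-1.2059,3.9054) cross=35.152; C₋=(-0.2673,-5.6259) cross=-35.152
  mode - wants cross < 0 → take C=(-0.2673,-5.6259) (cross=-35.152)
ex = (C−B)/|BC| = (-0.1924,-0.9813); ey = (0.9813,-0.1924)
P = B + -2.12·ex + 1.28·ey = (2.3586,1.1148)

2.36 1.11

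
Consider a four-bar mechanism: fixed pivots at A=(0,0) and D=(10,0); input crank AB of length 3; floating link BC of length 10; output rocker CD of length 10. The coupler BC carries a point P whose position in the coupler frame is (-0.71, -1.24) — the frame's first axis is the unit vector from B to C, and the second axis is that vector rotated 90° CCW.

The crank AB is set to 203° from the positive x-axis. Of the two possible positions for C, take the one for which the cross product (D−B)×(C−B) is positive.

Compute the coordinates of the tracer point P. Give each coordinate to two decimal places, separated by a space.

A=(0,0), D=(10.00,0)
B = A + 3.00·(cos203°, sin203°) = (-2.7615, -1.1722)
|BD| = 12.8152
circle(B,10.00) ∩ circle(D,10.00): a=6.4076, h=7.6774
  candidates: C₊=(2.9170,7.0591) cross=98.388; C₋=(4.3215,-8.2313) cross=-98.388
  mode + wants cross > 0 → take C=(2.9170,7.0591) (cross=98.388)
ex = (C−B)/|BC| = (0.5679,0.8231); ey = (-0.8231,0.5679)
P = B + -0.71·ex + -1.24·ey = (-2.1440,-2.4608)

-2.14 -2.46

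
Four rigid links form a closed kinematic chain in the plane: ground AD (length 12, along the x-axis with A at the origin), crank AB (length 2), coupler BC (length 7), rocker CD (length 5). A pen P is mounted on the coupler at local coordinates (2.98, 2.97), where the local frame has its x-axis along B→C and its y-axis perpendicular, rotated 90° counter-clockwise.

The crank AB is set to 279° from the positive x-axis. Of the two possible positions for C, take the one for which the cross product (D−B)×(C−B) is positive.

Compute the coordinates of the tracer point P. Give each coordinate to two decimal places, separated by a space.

A=(0,0), D=(12.00,0)
B = A + 2.00·(cos279°, sin279°) = (0.3129, -1.9754)
|BD| = 11.8529
circle(B,7.00) ∩ circle(D,5.00): a=6.9389, h=0.9232
  candidates: C₊=(7.0008,0.0913) cross=10.942; C₋=(7.3085,-1.7292) cross=-10.942
  mode + wants cross > 0 → take C=(7.0008,0.0913) (cross=10.942)
ex = (C−B)/|BC| = (0.9554,0.2952); ey = (-0.2952,0.9554)
P = B + 2.98·ex + 2.97·ey = (2.2832,1.7420)

2.28 1.74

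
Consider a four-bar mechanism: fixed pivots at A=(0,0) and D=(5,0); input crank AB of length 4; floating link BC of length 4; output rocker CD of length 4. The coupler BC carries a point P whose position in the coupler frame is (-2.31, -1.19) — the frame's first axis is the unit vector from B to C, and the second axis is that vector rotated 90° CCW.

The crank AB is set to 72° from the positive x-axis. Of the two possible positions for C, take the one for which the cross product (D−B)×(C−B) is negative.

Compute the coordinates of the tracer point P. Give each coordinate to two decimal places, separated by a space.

A=(0,0), D=(5.00,0)
B = A + 4.00·(cos72°, sin72°) = (1.2361, 3.8042)
|BD| = 5.3516
circle(B,4.00) ∩ circle(D,4.00): a=2.6758, h=2.9732
  candidates: C₊=(5.2316,3.9933) cross=15.912; C₋=(1.0045,-0.1891) cross=-15.912
  mode - wants cross < 0 → take C=(1.0045,-0.1891) (cross=-15.912)
ex = (C−B)/|BC| = (-0.0579,-0.9983); ey = (0.9983,-0.0579)
P = B + -2.31·ex + -1.19·ey = (0.1818,6.1793)

0.18 6.18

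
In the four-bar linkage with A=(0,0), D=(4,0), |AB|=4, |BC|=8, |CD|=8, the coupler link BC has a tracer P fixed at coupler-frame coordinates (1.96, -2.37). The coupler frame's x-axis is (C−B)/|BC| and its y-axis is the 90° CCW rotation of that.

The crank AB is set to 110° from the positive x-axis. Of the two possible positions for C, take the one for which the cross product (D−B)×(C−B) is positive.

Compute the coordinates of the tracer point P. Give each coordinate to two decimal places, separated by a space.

1.53 2.73

A=(0,0), D=(4.00,0)
B = A + 4.00·(cos110°, sin110°) = (-1.3681, 3.7588)
|BD| = 6.5532
circle(B,8.00) ∩ circle(D,8.00): a=3.2766, h=7.2982
  candidates: C₊=(5.5020,7.8577) cross=47.827; C₋=(-2.8701,-4.0990) cross=-47.827
  mode + wants cross > 0 → take C=(5.5020,7.8577) (cross=47.827)
ex = (C−B)/|BC| = (0.8588,0.5124); ey = (-0.5124,0.8588)
P = B + 1.96·ex + -2.37·ey = (1.5294,2.7277)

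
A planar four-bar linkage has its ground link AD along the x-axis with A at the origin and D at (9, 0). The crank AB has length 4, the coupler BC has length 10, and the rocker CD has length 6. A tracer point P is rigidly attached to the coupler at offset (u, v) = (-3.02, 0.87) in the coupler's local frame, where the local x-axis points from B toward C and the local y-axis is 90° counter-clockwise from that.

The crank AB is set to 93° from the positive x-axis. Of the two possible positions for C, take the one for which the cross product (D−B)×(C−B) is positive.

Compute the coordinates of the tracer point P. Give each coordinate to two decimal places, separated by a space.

A=(0,0), D=(9.00,0)
B = A + 4.00·(cos93°, sin93°) = (-0.2093, 3.9945)
|BD| = 10.0383
circle(B,10.00) ∩ circle(D,6.00): a=8.2069, h=5.7137
  candidates: C₊=(9.5935,5.9706) cross=57.356; C₋=(5.0462,-4.5131) cross=-57.356
  mode + wants cross > 0 → take C=(9.5935,5.9706) (cross=57.356)
ex = (C−B)/|BC| = (0.9803,0.1976); ey = (-0.1976,0.9803)
P = B + -3.02·ex + 0.87·ey = (-3.3417,4.2506)

-3.34 4.25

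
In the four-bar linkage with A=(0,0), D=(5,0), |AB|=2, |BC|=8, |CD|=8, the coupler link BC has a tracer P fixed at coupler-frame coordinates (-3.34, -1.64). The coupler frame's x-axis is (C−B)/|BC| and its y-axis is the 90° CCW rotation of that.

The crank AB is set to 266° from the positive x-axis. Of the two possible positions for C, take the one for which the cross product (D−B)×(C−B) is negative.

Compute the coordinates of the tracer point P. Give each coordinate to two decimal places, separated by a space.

A=(0,0), D=(5.00,0)
B = A + 2.00·(cos266°, sin266°) = (-0.1395, -1.9951)
|BD| = 5.5132
circle(B,8.00) ∩ circle(D,8.00): a=2.7566, h=7.5101
  candidates: C₊=(-0.2875,6.0035) cross=41.404; C₋=(5.1480,-7.9986) cross=-41.404
  mode - wants cross < 0 → take C=(5.1480,-7.9986) (cross=-41.404)
ex = (C−B)/|BC| = (0.6609,-0.7504); ey = (0.7504,0.6609)
P = B + -3.34·ex + -1.64·ey = (-3.5778,-0.5726)

-3.58 -0.57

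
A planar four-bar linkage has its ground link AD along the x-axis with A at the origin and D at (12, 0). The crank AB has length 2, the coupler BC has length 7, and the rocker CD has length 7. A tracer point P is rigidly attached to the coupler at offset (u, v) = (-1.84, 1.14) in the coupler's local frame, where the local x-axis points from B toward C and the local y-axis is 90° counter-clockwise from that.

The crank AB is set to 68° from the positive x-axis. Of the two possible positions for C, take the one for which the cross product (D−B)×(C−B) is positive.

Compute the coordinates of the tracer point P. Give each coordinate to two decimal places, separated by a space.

-1.40 2.07

A=(0,0), D=(12.00,0)
B = A + 2.00·(cos68°, sin68°) = (0.7492, 1.8544)
|BD| = 11.4026
circle(B,7.00) ∩ circle(D,7.00): a=5.7013, h=4.0614
  candidates: C₊=(7.0351,4.9346) cross=46.311; C₋=(5.7141,-3.0802) cross=-46.311
  mode + wants cross > 0 → take C=(7.0351,4.9346) (cross=46.311)
ex = (C−B)/|BC| = (0.8980,0.4400); ey = (-0.4400,0.8980)
P = B + -1.84·ex + 1.14·ey = (-1.4047,2.0684)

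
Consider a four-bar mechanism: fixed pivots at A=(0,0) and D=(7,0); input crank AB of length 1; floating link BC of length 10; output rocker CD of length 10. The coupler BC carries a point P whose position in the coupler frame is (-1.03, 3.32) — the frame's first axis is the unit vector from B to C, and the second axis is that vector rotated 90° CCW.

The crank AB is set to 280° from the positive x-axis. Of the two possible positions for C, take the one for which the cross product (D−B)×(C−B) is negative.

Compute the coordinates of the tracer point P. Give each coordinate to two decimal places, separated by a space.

A=(0,0), D=(7.00,0)
B = A + 1.00·(cos280°, sin280°) = (0.1736, -0.9848)
|BD| = 6.8970
circle(B,10.00) ∩ circle(D,10.00): a=3.4485, h=9.3866
  candidates: C₊=(2.2465,8.7980) cross=64.739; C₋=(4.9271,-9.7828) cross=-64.739
  mode - wants cross < 0 → take C=(4.9271,-9.7828) (cross=-64.739)
ex = (C−B)/|BC| = (0.4753,-0.8798); ey = (0.8798,0.4753)
P = B + -1.03·ex + 3.32·ey = (2.6050,1.4995)

2.60 1.50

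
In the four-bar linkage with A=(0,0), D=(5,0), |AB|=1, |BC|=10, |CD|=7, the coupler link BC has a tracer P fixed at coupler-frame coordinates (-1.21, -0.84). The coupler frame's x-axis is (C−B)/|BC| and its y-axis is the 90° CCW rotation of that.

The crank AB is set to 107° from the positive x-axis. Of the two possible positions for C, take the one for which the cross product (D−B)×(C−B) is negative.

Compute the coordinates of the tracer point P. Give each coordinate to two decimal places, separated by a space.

A=(0,0), D=(5.00,0)
B = A + 1.00·(cos107°, sin107°) = (-0.2924, 0.9563)
|BD| = 5.3781
circle(B,10.00) ∩ circle(D,7.00): a=7.4305, h=6.6923
  candidates: C₊=(8.2097,6.2207) cross=35.992; C₋=(5.8297,-6.9507) cross=-35.992
  mode - wants cross < 0 → take C=(5.8297,-6.9507) (cross=-35.992)
ex = (C−B)/|BC| = (0.6122,-0.7907); ey = (0.7907,0.6122)
P = B + -1.21·ex + -0.84·ey = (-1.6973,1.3988)

-1.70 1.40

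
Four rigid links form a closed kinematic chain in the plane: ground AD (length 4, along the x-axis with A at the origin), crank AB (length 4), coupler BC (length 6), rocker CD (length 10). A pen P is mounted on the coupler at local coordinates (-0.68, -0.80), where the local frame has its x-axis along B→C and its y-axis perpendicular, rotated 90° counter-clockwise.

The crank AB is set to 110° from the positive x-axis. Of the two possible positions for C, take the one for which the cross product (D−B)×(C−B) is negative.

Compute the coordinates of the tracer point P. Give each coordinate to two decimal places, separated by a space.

A=(0,0), D=(4.00,0)
B = A + 4.00·(cos110°, sin110°) = (-1.3681, 3.7588)
|BD| = 6.5532
circle(B,6.00) ∩ circle(D,10.00): a=-1.6065, h=5.7809
  candidates: C₊=(0.6318,9.4157) cross=37.884; C₋=(-5.9998,-0.0552) cross=-37.884
  mode - wants cross < 0 → take C=(-5.9998,-0.0552) (cross=-37.884)
ex = (C−B)/|BC| = (-0.7720,-0.6357); ey = (0.6357,-0.7720)
P = B + -0.68·ex + -0.80·ey = (-1.3517,4.8086)

-1.35 4.81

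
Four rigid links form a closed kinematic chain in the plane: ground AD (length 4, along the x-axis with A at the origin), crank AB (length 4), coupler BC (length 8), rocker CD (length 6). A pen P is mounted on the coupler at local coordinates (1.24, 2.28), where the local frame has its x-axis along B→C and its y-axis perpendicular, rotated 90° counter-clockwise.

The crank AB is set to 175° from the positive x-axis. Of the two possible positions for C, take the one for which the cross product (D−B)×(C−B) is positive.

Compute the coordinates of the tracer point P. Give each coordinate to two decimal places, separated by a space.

-4.57 2.88

A=(0,0), D=(4.00,0)
B = A + 4.00·(cos175°, sin175°) = (-3.9848, 0.3486)
|BD| = 7.9924
circle(B,8.00) ∩ circle(D,6.00): a=5.7479, h=5.5644
  candidates: C₊=(2.0003,5.6570) cross=44.473; C₋=(1.5149,-5.4612) cross=-44.473
  mode + wants cross > 0 → take C=(2.0003,5.6570) (cross=44.473)
ex = (C−B)/|BC| = (0.7481,0.6635); ey = (-0.6635,0.7481)
P = B + 1.24·ex + 2.28·ey = (-4.5700,2.8772)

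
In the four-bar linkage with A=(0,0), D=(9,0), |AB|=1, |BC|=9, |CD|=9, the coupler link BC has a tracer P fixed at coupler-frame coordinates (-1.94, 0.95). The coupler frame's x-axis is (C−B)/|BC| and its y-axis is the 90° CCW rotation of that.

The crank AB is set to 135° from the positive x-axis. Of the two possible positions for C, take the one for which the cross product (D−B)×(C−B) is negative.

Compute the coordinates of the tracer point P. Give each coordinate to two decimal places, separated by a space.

A=(0,0), D=(9.00,0)
B = A + 1.00·(cos135°, sin135°) = (-0.7071, 0.7071)
|BD| = 9.7328
circle(B,9.00) ∩ circle(D,9.00): a=4.8664, h=7.5709
  candidates: C₊=(4.6965,7.9044) cross=73.686; C₋=(3.5964,-7.1973) cross=-73.686
  mode - wants cross < 0 → take C=(3.5964,-7.1973) (cross=-73.686)
ex = (C−B)/|BC| = (0.4782,-0.8783); ey = (0.8783,0.4782)
P = B + -1.94·ex + 0.95·ey = (-0.8004,2.8652)

-0.80 2.87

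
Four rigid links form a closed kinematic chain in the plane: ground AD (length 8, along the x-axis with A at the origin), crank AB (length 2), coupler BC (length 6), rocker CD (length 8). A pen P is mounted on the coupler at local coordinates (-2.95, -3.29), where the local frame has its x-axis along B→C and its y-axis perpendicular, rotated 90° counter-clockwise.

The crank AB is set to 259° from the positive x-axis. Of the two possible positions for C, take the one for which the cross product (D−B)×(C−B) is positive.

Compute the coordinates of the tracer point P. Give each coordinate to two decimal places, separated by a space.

2.14 -5.59

A=(0,0), D=(8.00,0)
B = A + 2.00·(cos259°, sin259°) = (-0.3816, -1.9633)
|BD| = 8.6085
circle(B,6.00) ∩ circle(D,8.00): a=2.6779, h=5.3692
  candidates: C₊=(1.0012,3.8752) cross=46.221; C₋=(3.4503,-6.5803) cross=-46.221
  mode + wants cross > 0 → take C=(1.0012,3.8752) (cross=46.221)
ex = (C−B)/|BC| = (0.2305,0.9731); ey = (-0.9731,0.2305)
P = B + -2.95·ex + -3.29·ey = (2.1399,-5.5921)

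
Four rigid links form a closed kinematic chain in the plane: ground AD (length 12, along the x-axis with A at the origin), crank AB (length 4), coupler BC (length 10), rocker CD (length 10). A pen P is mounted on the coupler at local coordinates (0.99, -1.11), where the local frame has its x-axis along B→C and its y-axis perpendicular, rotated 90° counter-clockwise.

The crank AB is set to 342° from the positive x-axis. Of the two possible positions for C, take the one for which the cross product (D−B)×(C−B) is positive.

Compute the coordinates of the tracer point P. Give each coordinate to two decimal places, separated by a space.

5.14 -0.59

A=(0,0), D=(12.00,0)
B = A + 4.00·(cos342°, sin342°) = (3.8042, -1.2361)
|BD| = 8.2885
circle(B,10.00) ∩ circle(D,10.00): a=4.1442, h=9.1008
  candidates: C₊=(6.5449,8.3810) cross=75.432; C₋=(9.2593,-9.6171) cross=-75.432
  mode + wants cross > 0 → take C=(6.5449,8.3810) (cross=75.432)
ex = (C−B)/|BC| = (0.2741,0.9617); ey = (-0.9617,0.2741)
P = B + 0.99·ex + -1.11·ey = (5.1431,-0.5882)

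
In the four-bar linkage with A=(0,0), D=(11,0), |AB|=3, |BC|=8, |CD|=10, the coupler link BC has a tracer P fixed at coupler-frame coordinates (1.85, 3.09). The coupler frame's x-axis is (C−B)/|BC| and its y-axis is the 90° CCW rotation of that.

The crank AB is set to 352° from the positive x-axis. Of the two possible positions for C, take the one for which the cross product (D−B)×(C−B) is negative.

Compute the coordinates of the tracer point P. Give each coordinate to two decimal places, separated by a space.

A=(0,0), D=(11.00,0)
B = A + 3.00·(cos352°, sin352°) = (2.9708, -0.4175)
|BD| = 8.0400
circle(B,8.00) ∩ circle(D,10.00): a=1.7812, h=7.7992
  candidates: C₊=(4.3446,7.4636) cross=62.706; C₋=(5.1546,-8.1137) cross=-62.706
  mode - wants cross < 0 → take C=(5.1546,-8.1137) (cross=-62.706)
ex = (C−B)/|BC| = (0.2730,-0.9620); ey = (0.9620,0.2730)
P = B + 1.85·ex + 3.09·ey = (6.4485,-1.3537)

6.45 -1.35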